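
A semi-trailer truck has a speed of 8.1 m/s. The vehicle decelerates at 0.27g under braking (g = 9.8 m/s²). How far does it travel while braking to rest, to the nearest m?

Braking distance ≈ 12 m

a = 0.27 × 9.8 = 2.646 m/s².
Braking distance = v²/(2a) = 8.1000² / (2 × 2.646) = 65.610 / 5.292 = 12.398 m.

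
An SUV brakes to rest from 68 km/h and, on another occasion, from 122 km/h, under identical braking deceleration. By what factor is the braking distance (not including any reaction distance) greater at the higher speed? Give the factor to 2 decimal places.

Factor ≈ 3.22

Braking distance d = v²/(2a), so with a fixed, d ∝ v².
Factor = (122/68)² = 1.7941² = 3.2188.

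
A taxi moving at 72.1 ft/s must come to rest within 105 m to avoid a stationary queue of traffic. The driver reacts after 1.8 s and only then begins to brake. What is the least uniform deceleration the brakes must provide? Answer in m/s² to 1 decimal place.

Required deceleration ≈ 3.7 m/s²

72.1 ft/s × 0.3048 = 21.9761 m/s.
Distance covered during reaction = 21.9761 × 1.8 = 39.557 m.
Distance available for braking: 105 − 39.557 = 65.443 m.
v² = 2a·d ⇒ a = v²/(2d) = 21.9761² / (2 × 65.443) = 482.949 / 130.886 = 3.6898 m/s².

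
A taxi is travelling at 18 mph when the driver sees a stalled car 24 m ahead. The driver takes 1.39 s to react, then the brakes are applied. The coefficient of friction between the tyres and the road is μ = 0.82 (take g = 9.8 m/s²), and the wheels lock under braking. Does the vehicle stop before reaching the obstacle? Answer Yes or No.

Yes

18 mph × 0.44704 = 8.0467 m/s.
a = μg = 0.82 × 9.8 = 8.036 m/s².
Reaction distance = 8.0467 × 1.39 = 11.185 m.
Braking distance = v²/(2a) = 64.749 / 16.072 = 4.029 m.
Total stopping distance = 11.185 + 4.029 = 15.214 m, vs 24 m available — it stops with 24 − 15.214 = 8.786 m to spare.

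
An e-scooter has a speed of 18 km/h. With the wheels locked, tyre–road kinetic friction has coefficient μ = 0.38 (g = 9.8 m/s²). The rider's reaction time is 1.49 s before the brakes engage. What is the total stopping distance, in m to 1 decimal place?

18 km/h ÷ 3.6 = 5.0000 m/s.
a = μg = 0.38 × 9.8 = 3.724 m/s².
Reaction distance = v·t_r = 5.0000 × 1.49 = 7.450 m.
Braking distance = v²/(2a) = 5.0000² / (2 × 3.724) = 25.000 / 7.448 = 3.357 m.
Total = 7.450 + 3.357 = 10.807 m.

Total stopping distance ≈ 10.8 m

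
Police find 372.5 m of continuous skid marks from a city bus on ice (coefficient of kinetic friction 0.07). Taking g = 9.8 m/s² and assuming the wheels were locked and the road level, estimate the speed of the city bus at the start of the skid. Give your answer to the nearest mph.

Deceleration a = μg = 0.07 × 9.8 = 0.686 m/s².
v = √(2a·d) = √(2 × 0.686 × 372.5) = √511.070 = 22.6069 m/s.
= 22.6069 ÷ 0.44704 = 50.570 mph.

Initial speed ≈ 51 mph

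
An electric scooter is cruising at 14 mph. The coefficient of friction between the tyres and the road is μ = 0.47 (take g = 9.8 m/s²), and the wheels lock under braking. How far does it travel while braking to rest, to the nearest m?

Braking distance ≈ 4 m

14 mph × 0.44704 = 6.2586 m/s.
a = μg = 0.47 × 9.8 = 4.606 m/s².
Braking distance = v²/(2a) = 6.2586² / (2 × 4.606) = 39.170 / 9.212 = 4.252 m.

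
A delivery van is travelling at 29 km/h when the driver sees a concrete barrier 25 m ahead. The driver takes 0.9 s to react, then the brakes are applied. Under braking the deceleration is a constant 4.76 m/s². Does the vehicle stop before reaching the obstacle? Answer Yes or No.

29 km/h ÷ 3.6 = 8.0556 m/s.
Reaction distance = 8.0556 × 0.9 = 7.250 m.
Braking distance = v²/(2a) = 64.893 / 9.520 = 6.816 m.
Total stopping distance = 7.250 + 6.816 = 14.066 m, vs 25 m available — it stops with 25 − 14.066 = 10.934 m to spare.

Yes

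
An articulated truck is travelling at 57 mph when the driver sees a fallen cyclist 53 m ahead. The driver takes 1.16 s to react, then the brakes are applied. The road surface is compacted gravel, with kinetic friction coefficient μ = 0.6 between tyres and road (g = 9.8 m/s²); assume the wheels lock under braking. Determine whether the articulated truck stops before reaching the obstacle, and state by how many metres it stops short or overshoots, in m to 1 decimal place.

No — it overshoots by 31.8 m

57 mph × 0.44704 = 25.4813 m/s.
a = μg = 0.6 × 9.8 = 5.880 m/s².
Reaction distance = 25.4813 × 1.16 = 29.558 m.
Braking distance = v²/(2a) = 649.297 / 11.760 = 55.212 m.
Total stopping distance = 29.558 + 55.212 = 84.770 m, vs 53 m available — it cannot stop in time and overshoots by 84.770 − 53 = 31.770 m.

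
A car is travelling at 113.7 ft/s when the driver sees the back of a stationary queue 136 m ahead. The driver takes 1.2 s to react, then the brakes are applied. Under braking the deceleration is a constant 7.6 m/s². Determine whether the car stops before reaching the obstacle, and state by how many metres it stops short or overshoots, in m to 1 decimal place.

113.7 ft/s × 0.3048 = 34.6558 m/s.
Reaction distance = 34.6558 × 1.2 = 41.587 m.
Braking distance = v²/(2a) = 1201.024 / 15.200 = 79.015 m.
Total stopping distance = 41.587 + 79.015 = 120.602 m, vs 136 m available — it stops with 136 − 120.602 = 15.398 m to spare.

Yes — it stops 15.4 m short of the obstacle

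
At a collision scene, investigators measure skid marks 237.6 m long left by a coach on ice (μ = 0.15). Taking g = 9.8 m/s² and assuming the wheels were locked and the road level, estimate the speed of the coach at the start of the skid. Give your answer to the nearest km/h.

Initial speed ≈ 95 km/h

Deceleration a = μg = 0.15 × 9.8 = 1.470 m/s².
v = √(2a·d) = √(2 × 1.470 × 237.6) = √698.544 = 26.4300 m/s.
= 26.4300 × 3.6 = 95.148 km/h.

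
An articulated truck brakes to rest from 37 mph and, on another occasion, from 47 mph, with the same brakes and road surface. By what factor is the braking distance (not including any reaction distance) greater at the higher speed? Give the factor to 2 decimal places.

Factor ≈ 1.61

Braking distance d = v²/(2a), so with a fixed, d ∝ v².
Factor = (47/37)² = 1.2703² = 1.6137.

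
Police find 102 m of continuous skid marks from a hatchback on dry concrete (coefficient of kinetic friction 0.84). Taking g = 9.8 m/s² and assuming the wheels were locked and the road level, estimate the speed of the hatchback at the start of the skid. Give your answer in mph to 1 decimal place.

Initial speed ≈ 91.7 mph

Deceleration a = μg = 0.84 × 9.8 = 8.232 m/s².
v = √(2a·d) = √(2 × 8.232 × 102) = √1679.328 = 40.9796 m/s.
= 40.9796 ÷ 0.44704 = 91.669 mph.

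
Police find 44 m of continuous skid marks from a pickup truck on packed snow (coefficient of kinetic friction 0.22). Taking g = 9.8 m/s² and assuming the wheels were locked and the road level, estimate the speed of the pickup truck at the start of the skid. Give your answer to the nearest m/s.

Deceleration a = μg = 0.22 × 9.8 = 2.156 m/s².
v = √(2a·d) = √(2 × 2.156 × 44) = √189.728 = 13.7742 m/s.

Initial speed ≈ 14 m/s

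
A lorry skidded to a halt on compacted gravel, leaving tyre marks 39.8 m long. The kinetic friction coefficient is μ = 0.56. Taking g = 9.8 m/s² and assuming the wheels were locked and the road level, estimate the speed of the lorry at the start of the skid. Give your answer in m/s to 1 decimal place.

Initial speed ≈ 20.9 m/s

Deceleration a = μg = 0.56 × 9.8 = 5.488 m/s².
v = √(2a·d) = √(2 × 5.488 × 39.8) = √436.845 = 20.9008 m/s.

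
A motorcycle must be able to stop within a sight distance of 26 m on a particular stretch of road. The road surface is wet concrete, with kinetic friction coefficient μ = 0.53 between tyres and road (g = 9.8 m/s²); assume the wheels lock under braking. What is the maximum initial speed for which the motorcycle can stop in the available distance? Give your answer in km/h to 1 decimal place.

Maximum speed ≈ 59.2 km/h

a = μg = 0.53 × 9.8 = 5.194 m/s².
v²/(2a) = d ⇒ v = √(2 × 5.194 × 26) = √270.09 = 16.4344 m/s.
16.4344 m/s × 3.6 = 59.164 km/h.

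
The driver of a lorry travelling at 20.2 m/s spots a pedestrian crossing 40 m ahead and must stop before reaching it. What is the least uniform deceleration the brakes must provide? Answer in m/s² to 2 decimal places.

v² = 2a·d ⇒ a = v²/(2d) = 20.2000² / (2 × 40.000) = 408.040 / 80.000 = 5.1005 m/s².

Required deceleration ≈ 5.10 m/s²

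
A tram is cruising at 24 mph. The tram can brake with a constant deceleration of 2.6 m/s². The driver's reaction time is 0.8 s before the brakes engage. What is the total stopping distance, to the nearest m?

24 mph × 0.44704 = 10.7290 m/s.
Reaction distance = v·t_r = 10.7290 × 0.8 = 8.583 m.
Braking distance = v²/(2a) = 10.7290² / (2 × 2.600) = 115.111 / 5.200 = 22.137 m.
Total = 8.583 + 22.137 = 30.720 m.

Total stopping distance ≈ 31 m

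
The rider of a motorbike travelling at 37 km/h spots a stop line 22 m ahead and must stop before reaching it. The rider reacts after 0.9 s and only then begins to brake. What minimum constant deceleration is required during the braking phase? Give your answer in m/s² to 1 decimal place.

37 km/h ÷ 3.6 = 10.2778 m/s.
Distance covered during reaction = 10.2778 × 0.9 = 9.250 m.
Distance available for braking: 22 − 9.250 = 12.750 m.
v² = 2a·d ⇒ a = v²/(2d) = 10.2778² / (2 × 12.750) = 105.633 / 25.500 = 4.1425 m/s².

Required deceleration ≈ 4.1 m/s²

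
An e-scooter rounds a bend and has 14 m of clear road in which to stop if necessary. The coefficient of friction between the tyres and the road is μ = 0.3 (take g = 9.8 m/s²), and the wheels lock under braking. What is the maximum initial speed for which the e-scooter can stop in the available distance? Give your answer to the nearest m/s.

Maximum speed ≈ 9 m/s

a = μg = 0.3 × 9.8 = 2.940 m/s².
v²/(2a) = d ⇒ v = √(2 × 2.940 × 14) = √82.32 = 9.0730 m/s.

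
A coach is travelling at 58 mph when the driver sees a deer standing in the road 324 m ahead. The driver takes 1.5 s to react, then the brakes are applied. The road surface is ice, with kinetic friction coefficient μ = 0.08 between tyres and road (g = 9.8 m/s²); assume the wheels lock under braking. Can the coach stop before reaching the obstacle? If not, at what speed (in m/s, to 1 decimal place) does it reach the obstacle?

No — it strikes the obstacle at 15.0 m/s

58 mph × 0.44704 = 25.9283 m/s.
a = μg = 0.08 × 9.8 = 0.784 m/s².
Reaction distance = 25.9283 × 1.5 = 38.892 m.
Braking distance needed to stop: v²/(2a) = 672.277 / 1.568 = 428.748 m, so total needed = 38.892 + 428.748 = 467.640 m > 324 m — it cannot stop.
Distance remaining when braking begins: 324 − 38.892 = 285.108 m.
v² = v₀² − 2a·d = 672.277 − 2 × 0.784 × 285.108 = 225.228 m²/s².
v = √225.228 = 15.008 m/s.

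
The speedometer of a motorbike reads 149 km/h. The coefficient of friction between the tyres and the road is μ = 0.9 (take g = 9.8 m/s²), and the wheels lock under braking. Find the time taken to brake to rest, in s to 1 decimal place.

149 km/h ÷ 3.6 = 41.3889 m/s.
a = μg = 0.9 × 9.8 = 8.820 m/s².
Braking time = v/a = 41.3889 / 8.820 = 4.693 s.

Braking time ≈ 4.7 s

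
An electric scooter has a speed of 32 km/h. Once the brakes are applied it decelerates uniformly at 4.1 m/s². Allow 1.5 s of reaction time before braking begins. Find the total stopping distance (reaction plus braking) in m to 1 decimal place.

32 km/h ÷ 3.6 = 8.8889 m/s.
Reaction distance = v·t_r = 8.8889 × 1.5 = 13.333 m.
Braking distance = v²/(2a) = 8.8889² / (2 × 4.100) = 79.013 / 8.200 = 9.636 m.
Total = 13.333 + 9.636 = 22.969 m.

Total stopping distance ≈ 23.0 m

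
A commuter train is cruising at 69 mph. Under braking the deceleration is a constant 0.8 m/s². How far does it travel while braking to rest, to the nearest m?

Braking distance ≈ 595 m

69 mph × 0.44704 = 30.8458 m/s.
Braking distance = v²/(2a) = 30.8458² / (2 × 0.800) = 951.463 / 1.600 = 594.664 m.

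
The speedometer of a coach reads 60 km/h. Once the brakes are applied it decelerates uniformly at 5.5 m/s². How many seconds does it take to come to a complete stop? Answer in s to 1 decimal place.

Braking time ≈ 3.0 s

60 km/h ÷ 3.6 = 16.6667 m/s.
Braking time = v/a = 16.6667 / 5.500 = 3.030 s.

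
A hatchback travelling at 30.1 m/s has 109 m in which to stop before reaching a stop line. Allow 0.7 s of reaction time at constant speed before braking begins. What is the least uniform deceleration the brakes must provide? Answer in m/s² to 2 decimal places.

Distance covered during reaction = 30.1000 × 0.7 = 21.070 m.
Distance available for braking: 109 − 21.070 = 87.930 m.
v² = 2a·d ⇒ a = v²/(2d) = 30.1000² / (2 × 87.930) = 906.010 / 175.860 = 5.1519 m/s².

Required deceleration ≈ 5.15 m/s²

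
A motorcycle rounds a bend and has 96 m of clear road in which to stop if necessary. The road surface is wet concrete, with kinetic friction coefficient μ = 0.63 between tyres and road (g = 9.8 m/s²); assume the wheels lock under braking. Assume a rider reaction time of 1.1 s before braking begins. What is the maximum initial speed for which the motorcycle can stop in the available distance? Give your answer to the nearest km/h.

a = μg = 0.63 × 9.8 = 6.174 m/s².
Stopping distance: v·t_r + v²/(2a) = 96 with t_r = 1.1 s and a = 6.174 m/s².
So v² + 13.583 v − 1185.41 = 0.
Positive root: v = −a·t_r + √((a·t_r)² + 2a·d) = −6.791 + √(46.118 + 1185.41) = 28.3021 m/s.
28.3021 m/s × 3.6 = 101.888 km/h.

Maximum speed ≈ 102 km/h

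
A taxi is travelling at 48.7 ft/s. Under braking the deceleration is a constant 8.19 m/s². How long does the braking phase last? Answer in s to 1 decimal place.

Braking time ≈ 1.8 s

48.7 ft/s × 0.3048 = 14.8438 m/s.
Braking time = v/a = 14.8438 / 8.190 = 1.812 s.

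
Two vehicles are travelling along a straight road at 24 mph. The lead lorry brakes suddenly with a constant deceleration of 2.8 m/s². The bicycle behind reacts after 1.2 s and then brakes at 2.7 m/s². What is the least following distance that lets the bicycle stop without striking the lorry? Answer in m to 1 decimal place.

Minimum gap ≈ 13.6 m

24 mph × 0.44704 = 10.7290 m/s.
Leader travels v²/(2a_L) = 115.111 / 5.600 = 20.556 m before stopping.
Follower covers v·t_r = 10.7290 × 1.2 = 12.875 m while reacting, then v²/(2a_F) = 115.111 / 5.400 = 21.317 m while braking, for a total of 12.875 + 21.317 = 34.192 m.
Since a_F ≤ a_L and the follower starts braking later, the follower is never slower than the leader, so the closest approach is when both have stopped.
Minimum gap = 34.192 − 20.556 = 13.636 m.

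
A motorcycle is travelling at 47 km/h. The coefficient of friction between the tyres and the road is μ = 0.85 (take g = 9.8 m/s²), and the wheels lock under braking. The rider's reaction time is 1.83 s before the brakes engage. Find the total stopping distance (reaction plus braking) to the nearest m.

47 km/h ÷ 3.6 = 13.0556 m/s.
a = μg = 0.85 × 9.8 = 8.330 m/s².
Reaction distance = v·t_r = 13.0556 × 1.83 = 23.892 m.
Braking distance = v²/(2a) = 13.0556² / (2 × 8.330) = 170.449 / 16.660 = 10.231 m.
Total = 23.892 + 10.231 = 34.123 m.

Total stopping distance ≈ 34 m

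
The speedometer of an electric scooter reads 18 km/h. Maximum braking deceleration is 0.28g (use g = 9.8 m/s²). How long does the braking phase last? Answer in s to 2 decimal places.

18 km/h ÷ 3.6 = 5.0000 m/s.
a = 0.28 × 9.8 = 2.744 m/s².
Braking time = v/a = 5.0000 / 2.744 = 1.822 s.

Braking time ≈ 1.82 s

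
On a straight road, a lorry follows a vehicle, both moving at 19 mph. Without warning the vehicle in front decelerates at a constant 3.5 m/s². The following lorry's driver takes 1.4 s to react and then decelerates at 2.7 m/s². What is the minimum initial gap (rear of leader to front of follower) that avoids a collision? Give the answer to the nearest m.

Minimum gap ≈ 15 m

19 mph × 0.44704 = 8.4938 m/s.
Leader travels v²/(2a_L) = 72.145 / 7.000 = 10.306 m before stopping.
Follower covers v·t_r = 8.4938 × 1.4 = 11.891 m while reacting, then v²/(2a_F) = 72.145 / 5.400 = 13.360 m while braking, for a total of 11.891 + 13.360 = 25.251 m.
Since a_F ≤ a_L and the follower starts braking later, the follower is never slower than the leader, so the closest approach is when both have stopped.
Minimum gap = 25.251 − 10.306 = 14.945 m.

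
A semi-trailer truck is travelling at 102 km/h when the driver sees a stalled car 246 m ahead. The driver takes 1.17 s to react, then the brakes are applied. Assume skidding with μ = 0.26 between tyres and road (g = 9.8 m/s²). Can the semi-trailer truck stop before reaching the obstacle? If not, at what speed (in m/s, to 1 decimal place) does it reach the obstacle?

Yes — it stops about 55.3 m short of the obstacle, so it never reaches it

102 km/h ÷ 3.6 = 28.3333 m/s.
a = μg = 0.26 × 9.8 = 2.548 m/s².
Reaction distance = 28.3333 × 1.17 = 33.150 m.
Braking distance = v²/(2a) = 802.776 / 5.096 = 157.531 m.
Total stopping distance = 33.150 + 157.531 = 190.681 m, vs 246 m available — it stops with 246 − 190.681 = 55.319 m to spare.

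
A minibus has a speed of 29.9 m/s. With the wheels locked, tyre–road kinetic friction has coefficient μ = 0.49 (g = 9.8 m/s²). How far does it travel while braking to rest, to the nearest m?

Braking distance ≈ 93 m

a = μg = 0.49 × 9.8 = 4.802 m/s².
Braking distance = v²/(2a) = 29.9000² / (2 × 4.802) = 894.010 / 9.604 = 93.087 m.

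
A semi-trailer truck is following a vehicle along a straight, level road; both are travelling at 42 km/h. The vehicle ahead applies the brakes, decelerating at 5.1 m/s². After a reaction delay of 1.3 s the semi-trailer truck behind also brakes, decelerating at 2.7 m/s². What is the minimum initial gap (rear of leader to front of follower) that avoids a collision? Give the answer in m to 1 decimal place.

42 km/h ÷ 3.6 = 11.6667 m/s.
Leader travels v²/(2a_L) = 136.112 / 10.200 = 13.344 m before stopping.
Follower covers v·t_r = 11.6667 × 1.3 = 15.167 m while reacting, then v²/(2a_F) = 136.112 / 5.400 = 25.206 m while braking, for a total of 15.167 + 25.206 = 40.373 m.
Since a_F ≤ a_L and the follower starts braking later, the follower is never slower than the leader, so the closest approach is when both have stopped.
Minimum gap = 40.373 − 13.344 = 27.029 m.

Minimum gap ≈ 27.0 m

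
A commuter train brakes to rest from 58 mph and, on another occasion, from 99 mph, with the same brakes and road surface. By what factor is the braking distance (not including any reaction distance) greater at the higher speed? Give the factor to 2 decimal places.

Factor ≈ 2.91

Braking distance d = v²/(2a), so with a fixed, d ∝ v².
Factor = (99/58)² = 1.7069² = 2.9135.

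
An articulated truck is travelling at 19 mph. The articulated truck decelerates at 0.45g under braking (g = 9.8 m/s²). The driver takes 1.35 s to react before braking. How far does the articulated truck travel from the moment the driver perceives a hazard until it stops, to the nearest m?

19 mph × 0.44704 = 8.4938 m/s.
a = 0.45 × 9.8 = 4.410 m/s².
Reaction distance = v·t_r = 8.4938 × 1.35 = 11.467 m.
Braking distance = v²/(2a) = 8.4938² / (2 × 4.410) = 72.145 / 8.820 = 8.180 m.
Total = 11.467 + 8.180 = 19.647 m.

Total stopping distance ≈ 20 m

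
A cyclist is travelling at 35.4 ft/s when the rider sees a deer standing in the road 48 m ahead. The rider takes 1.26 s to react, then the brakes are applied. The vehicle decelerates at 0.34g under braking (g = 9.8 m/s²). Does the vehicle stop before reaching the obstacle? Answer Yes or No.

Yes

35.4 ft/s × 0.3048 = 10.7899 m/s.
a = 0.34 × 9.8 = 3.332 m/s².
Reaction distance = 10.7899 × 1.26 = 13.595 m.
Braking distance = v²/(2a) = 116.422 / 6.664 = 17.470 m.
Total stopping distance = 13.595 + 17.470 = 31.065 m, vs 48 m available — it stops with 48 − 31.065 = 16.935 m to spare.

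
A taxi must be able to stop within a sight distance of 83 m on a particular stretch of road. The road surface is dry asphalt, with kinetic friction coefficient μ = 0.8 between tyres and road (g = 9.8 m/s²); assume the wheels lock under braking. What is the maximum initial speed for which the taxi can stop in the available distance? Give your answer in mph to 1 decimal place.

Maximum speed ≈ 80.7 mph

a = μg = 0.8 × 9.8 = 7.840 m/s².
v²/(2a) = d ⇒ v = √(2 × 7.840 × 83) = √1301.44 = 36.0755 m/s.
36.0755 m/s ÷ 0.44704 = 80.699 mph.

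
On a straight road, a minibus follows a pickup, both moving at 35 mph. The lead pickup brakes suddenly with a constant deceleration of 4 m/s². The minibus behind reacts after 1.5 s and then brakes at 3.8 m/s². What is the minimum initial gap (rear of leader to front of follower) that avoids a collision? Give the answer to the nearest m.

35 mph × 0.44704 = 15.6464 m/s.
Leader travels v²/(2a_L) = 244.810 / 8.000 = 30.601 m before stopping.
Follower covers v·t_r = 15.6464 × 1.5 = 23.470 m while reacting, then v²/(2a_F) = 244.810 / 7.600 = 32.212 m while braking, for a total of 23.470 + 32.212 = 55.682 m.
Since a_F ≤ a_L and the follower starts braking later, the follower is never slower than the leader, so the closest approach is when both have stopped.
Minimum gap = 55.682 − 30.601 = 25.081 m.

Minimum gap ≈ 25 m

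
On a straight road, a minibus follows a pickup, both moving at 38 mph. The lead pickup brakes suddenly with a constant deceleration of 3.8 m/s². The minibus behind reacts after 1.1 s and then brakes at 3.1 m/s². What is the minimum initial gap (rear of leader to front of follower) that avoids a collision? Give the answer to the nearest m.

38 mph × 0.44704 = 16.9875 m/s.
Leader travels v²/(2a_L) = 288.575 / 7.600 = 37.970 m before stopping.
Follower covers v·t_r = 16.9875 × 1.1 = 18.686 m while reacting, then v²/(2a_F) = 288.575 / 6.200 = 46.544 m while braking, for a total of 18.686 + 46.544 = 65.230 m.
Since a_F ≤ a_L and the follower starts braking later, the follower is never slower than the leader, so the closest approach is when both have stopped.
Minimum gap = 65.230 − 37.970 = 27.260 m.

Minimum gap ≈ 27 m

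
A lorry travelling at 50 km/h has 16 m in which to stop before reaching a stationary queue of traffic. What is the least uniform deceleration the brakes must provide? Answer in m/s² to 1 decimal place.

50 km/h ÷ 3.6 = 13.8889 m/s.
v² = 2a·d ⇒ a = v²/(2d) = 13.8889² / (2 × 16.000) = 192.902 / 32.000 = 6.0282 m/s².

Required deceleration ≈ 6.0 m/s²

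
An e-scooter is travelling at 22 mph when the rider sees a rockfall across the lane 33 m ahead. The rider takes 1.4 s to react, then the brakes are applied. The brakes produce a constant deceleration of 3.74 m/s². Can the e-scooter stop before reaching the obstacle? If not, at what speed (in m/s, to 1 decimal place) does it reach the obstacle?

22 mph × 0.44704 = 9.8349 m/s.
Reaction distance = 9.8349 × 1.4 = 13.769 m.
Braking distance = v²/(2a) = 96.725 / 7.480 = 12.931 m.
Total stopping distance = 13.769 + 12.931 = 26.700 m, vs 33 m available — it stops with 33 − 26.700 = 6.300 m to spare.

Yes — it stops about 6.3 m short of the obstacle, so it never reaches it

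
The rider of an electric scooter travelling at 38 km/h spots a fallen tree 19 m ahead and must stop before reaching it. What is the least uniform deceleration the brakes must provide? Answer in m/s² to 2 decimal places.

Required deceleration ≈ 2.93 m/s²

38 km/h ÷ 3.6 = 10.5556 m/s.
v² = 2a·d ⇒ a = v²/(2d) = 10.5556² / (2 × 19.000) = 111.421 / 38.000 = 2.9321 m/s².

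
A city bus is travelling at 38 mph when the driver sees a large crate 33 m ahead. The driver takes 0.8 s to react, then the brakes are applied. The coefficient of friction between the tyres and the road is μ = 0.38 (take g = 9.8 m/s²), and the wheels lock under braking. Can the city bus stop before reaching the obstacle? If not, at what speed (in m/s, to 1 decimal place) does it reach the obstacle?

38 mph × 0.44704 = 16.9875 m/s.
a = μg = 0.38 × 9.8 = 3.724 m/s².
Reaction distance = 16.9875 × 0.8 = 13.590 m.
Braking distance needed to stop: v²/(2a) = 288.575 / 7.448 = 38.745 m, so total needed = 13.590 + 38.745 = 52.335 m > 33 m — it cannot stop.
Distance remaining when braking begins: 33 − 13.590 = 19.410 m.
v² = v₀² − 2a·d = 288.575 − 2 × 3.724 × 19.410 = 144.009 m²/s².
v = √144.009 = 12.000 m/s.

No — it strikes the obstacle at 12.0 m/s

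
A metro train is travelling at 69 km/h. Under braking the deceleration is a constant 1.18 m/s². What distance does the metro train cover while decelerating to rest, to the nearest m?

Braking distance ≈ 156 m

69 km/h ÷ 3.6 = 19.1667 m/s.
Braking distance = v²/(2a) = 19.1667² / (2 × 1.180) = 367.362 / 2.360 = 155.662 m.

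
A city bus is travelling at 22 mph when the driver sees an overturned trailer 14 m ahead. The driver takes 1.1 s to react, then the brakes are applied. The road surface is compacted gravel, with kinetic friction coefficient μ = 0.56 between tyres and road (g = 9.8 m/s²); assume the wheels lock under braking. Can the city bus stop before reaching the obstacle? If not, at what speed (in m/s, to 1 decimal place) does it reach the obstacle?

No — it strikes the obstacle at 7.9 m/s

22 mph × 0.44704 = 9.8349 m/s.
a = μg = 0.56 × 9.8 = 5.488 m/s².
Reaction distance = 9.8349 × 1.1 = 10.818 m.
Braking distance needed to stop: v²/(2a) = 96.725 / 10.976 = 8.812 m, so total needed = 10.818 + 8.812 = 19.630 m > 14 m — it cannot stop.
Distance remaining when braking begins: 14 − 10.818 = 3.182 m.
v² = v₀² − 2a·d = 96.725 − 2 × 5.488 × 3.182 = 61.799 m²/s².
v = √61.799 = 7.861 m/s.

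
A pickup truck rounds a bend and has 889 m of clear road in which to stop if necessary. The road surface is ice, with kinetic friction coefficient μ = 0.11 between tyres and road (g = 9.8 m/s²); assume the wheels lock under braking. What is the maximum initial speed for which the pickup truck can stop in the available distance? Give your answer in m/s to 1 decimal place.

Maximum speed ≈ 43.8 m/s

a = μg = 0.11 × 9.8 = 1.078 m/s².
v²/(2a) = d ⇒ v = √(2 × 1.078 × 889) = √1916.68 = 43.7799 m/s.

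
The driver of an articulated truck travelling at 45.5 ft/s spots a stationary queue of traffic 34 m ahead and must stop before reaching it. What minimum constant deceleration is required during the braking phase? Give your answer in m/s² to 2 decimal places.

45.5 ft/s × 0.3048 = 13.8684 m/s.
v² = 2a·d ⇒ a = v²/(2d) = 13.8684² / (2 × 34.000) = 192.333 / 68.000 = 2.8284 m/s².

Required deceleration ≈ 2.83 m/s²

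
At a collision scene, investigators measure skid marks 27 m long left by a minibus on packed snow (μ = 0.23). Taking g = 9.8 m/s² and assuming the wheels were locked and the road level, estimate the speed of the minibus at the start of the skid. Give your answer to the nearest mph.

Initial speed ≈ 25 mph

Deceleration a = μg = 0.23 × 9.8 = 2.254 m/s².
v = √(2a·d) = √(2 × 2.254 × 27) = √121.716 = 11.0325 m/s.
= 11.0325 ÷ 0.44704 = 24.679 mph.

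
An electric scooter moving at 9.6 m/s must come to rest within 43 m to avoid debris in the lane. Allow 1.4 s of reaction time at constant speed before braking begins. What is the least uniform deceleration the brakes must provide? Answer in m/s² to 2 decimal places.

Required deceleration ≈ 1.56 m/s²

Distance covered during reaction = 9.6000 × 1.4 = 13.440 m.
Distance available for braking: 43 − 13.440 = 29.560 m.
v² = 2a·d ⇒ a = v²/(2d) = 9.6000² / (2 × 29.560) = 92.160 / 59.120 = 1.5589 m/s².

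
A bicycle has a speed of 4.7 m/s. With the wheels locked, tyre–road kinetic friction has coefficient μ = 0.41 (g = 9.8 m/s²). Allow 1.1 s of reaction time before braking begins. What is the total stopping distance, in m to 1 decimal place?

a = μg = 0.41 × 9.8 = 4.018 m/s².
Reaction distance = v·t_r = 4.7000 × 1.1 = 5.170 m.
Braking distance = v²/(2a) = 4.7000² / (2 × 4.018) = 22.090 / 8.036 = 2.749 m.
Total = 5.170 + 2.749 = 7.919 m.

Total stopping distance ≈ 7.9 m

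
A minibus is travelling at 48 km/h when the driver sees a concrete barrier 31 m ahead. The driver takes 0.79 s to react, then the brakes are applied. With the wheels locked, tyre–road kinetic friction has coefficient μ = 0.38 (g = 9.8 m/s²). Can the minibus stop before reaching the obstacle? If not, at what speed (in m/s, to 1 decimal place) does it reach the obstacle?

48 km/h ÷ 3.6 = 13.3333 m/s.
a = μg = 0.38 × 9.8 = 3.724 m/s².
Reaction distance = 13.3333 × 0.79 = 10.533 m.
Braking distance needed to stop: v²/(2a) = 177.777 / 7.448 = 23.869 m, so total needed = 10.533 + 23.869 = 34.402 m > 31 m — it cannot stop.
Distance remaining when braking begins: 31 − 10.533 = 20.467 m.
v² = v₀² − 2a·d = 177.777 − 2 × 3.724 × 20.467 = 25.339 m²/s².
v = √25.339 = 5.034 m/s.

No — it strikes the obstacle at 5.0 m/s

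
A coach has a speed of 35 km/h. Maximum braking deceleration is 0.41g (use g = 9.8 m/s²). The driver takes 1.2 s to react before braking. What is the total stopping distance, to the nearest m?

Total stopping distance ≈ 23 m

35 km/h ÷ 3.6 = 9.7222 m/s.
a = 0.41 × 9.8 = 4.018 m/s².
Reaction distance = v·t_r = 9.7222 × 1.2 = 11.667 m.
Braking distance = v²/(2a) = 9.7222² / (2 × 4.018) = 94.521 / 8.036 = 11.762 m.
Total = 11.667 + 11.762 = 23.429 m.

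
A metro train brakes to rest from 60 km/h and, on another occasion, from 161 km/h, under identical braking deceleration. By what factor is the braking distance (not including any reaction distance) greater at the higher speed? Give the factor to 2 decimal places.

Factor ≈ 7.20

Braking distance d = v²/(2a), so with a fixed, d ∝ v².
Factor = (161/60)² = 2.6833² = 7.2001.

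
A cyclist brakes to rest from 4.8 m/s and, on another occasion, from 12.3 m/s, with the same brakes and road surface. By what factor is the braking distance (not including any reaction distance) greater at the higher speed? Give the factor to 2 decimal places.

Braking distance d = v²/(2a), so with a fixed, d ∝ v².
Factor = (12.3/4.8)² = 2.5625² = 6.5664.

Factor ≈ 6.57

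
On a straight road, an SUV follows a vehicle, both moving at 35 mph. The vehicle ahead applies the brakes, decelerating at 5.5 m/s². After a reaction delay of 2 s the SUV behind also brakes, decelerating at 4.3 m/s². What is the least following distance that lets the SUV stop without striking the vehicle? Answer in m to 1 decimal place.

Minimum gap ≈ 37.5 m

35 mph × 0.44704 = 15.6464 m/s.
Leader travels v²/(2a_L) = 244.810 / 11.000 = 22.255 m before stopping.
Follower covers v·t_r = 15.6464 × 2 = 31.293 m while reacting, then v²/(2a_F) = 244.810 / 8.600 = 28.466 m while braking, for a total of 31.293 + 28.466 = 59.759 m.
Since a_F ≤ a_L and the follower starts braking later, the follower is never slower than the leader, so the closest approach is when both have stopped.
Minimum gap = 59.759 − 22.255 = 37.504 m.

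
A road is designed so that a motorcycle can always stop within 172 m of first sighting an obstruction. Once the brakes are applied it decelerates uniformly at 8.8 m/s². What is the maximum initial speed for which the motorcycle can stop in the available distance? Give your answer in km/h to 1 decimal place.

Maximum speed ≈ 198.1 km/h

v²/(2a) = d ⇒ v = √(2 × 8.800 × 172) = √3027.20 = 55.0200 m/s.
55.0200 m/s × 3.6 = 198.072 km/h.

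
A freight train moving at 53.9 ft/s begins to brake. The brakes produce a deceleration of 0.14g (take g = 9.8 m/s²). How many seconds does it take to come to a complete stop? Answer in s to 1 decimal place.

Braking time ≈ 12.0 s

53.9 ft/s × 0.3048 = 16.4287 m/s.
a = 0.14 × 9.8 = 1.372 m/s².
Braking time = v/a = 16.4287 / 1.372 = 11.974 s.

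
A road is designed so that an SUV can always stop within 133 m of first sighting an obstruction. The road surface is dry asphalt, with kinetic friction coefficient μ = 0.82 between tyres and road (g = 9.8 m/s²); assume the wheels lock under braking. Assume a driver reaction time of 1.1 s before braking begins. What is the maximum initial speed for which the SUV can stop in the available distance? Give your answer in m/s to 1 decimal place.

Maximum speed ≈ 38.2 m/s

a = μg = 0.82 × 9.8 = 8.036 m/s².
Stopping distance: v·t_r + v²/(2a) = 133 with t_r = 1.1 s and a = 8.036 m/s².
So v² + 17.679 v − 2137.58 = 0.
Positive root: v = −a·t_r + √((a·t_r)² + 2a·d) = −8.840 + √(78.146 + 2137.58) = 38.2315 m/s.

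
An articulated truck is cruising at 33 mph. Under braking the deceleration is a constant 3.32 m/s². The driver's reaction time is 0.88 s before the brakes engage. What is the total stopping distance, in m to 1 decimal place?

Total stopping distance ≈ 45.8 m

33 mph × 0.44704 = 14.7523 m/s.
Reaction distance = v·t_r = 14.7523 × 0.88 = 12.982 m.
Braking distance = v²/(2a) = 14.7523² / (2 × 3.320) = 217.630 / 6.640 = 32.776 m.
Total = 12.982 + 32.776 = 45.758 m.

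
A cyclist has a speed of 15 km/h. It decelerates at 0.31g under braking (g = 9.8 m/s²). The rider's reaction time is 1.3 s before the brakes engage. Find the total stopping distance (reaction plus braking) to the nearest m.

15 km/h ÷ 3.6 = 4.1667 m/s.
a = 0.31 × 9.8 = 3.038 m/s².
Reaction distance = v·t_r = 4.1667 × 1.3 = 5.417 m.
Braking distance = v²/(2a) = 4.1667² / (2 × 3.038) = 17.361 / 6.076 = 2.857 m.
Total = 5.417 + 2.857 = 8.274 m.

Total stopping distance ≈ 8 m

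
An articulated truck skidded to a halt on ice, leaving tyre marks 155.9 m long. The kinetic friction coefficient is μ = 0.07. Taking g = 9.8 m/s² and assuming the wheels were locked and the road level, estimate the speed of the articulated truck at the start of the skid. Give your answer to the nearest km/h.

Initial speed ≈ 53 km/h

Deceleration a = μg = 0.07 × 9.8 = 0.686 m/s².
v = √(2a·d) = √(2 × 0.686 × 155.9) = √213.895 = 14.6251 m/s.
= 14.6251 × 3.6 = 52.650 km/h.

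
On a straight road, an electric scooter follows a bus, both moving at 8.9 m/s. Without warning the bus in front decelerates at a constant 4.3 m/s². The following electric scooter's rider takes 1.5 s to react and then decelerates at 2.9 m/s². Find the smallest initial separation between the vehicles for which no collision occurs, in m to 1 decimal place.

Minimum gap ≈ 17.8 m

Leader travels v²/(2a_L) = 79.210 / 8.600 = 9.210 m before stopping.
Follower covers v·t_r = 8.9000 × 1.5 = 13.350 m while reacting, then v²/(2a_F) = 79.210 / 5.800 = 13.657 m while braking, for a total of 13.350 + 13.657 = 27.007 m.
Since a_F ≤ a_L and the follower starts braking later, the follower is never slower than the leader, so the closest approach is when both have stopped.
Minimum gap = 27.007 − 9.210 = 17.797 m.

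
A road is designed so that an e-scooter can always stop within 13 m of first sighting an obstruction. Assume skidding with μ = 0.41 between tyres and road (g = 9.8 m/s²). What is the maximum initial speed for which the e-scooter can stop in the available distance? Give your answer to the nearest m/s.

Maximum speed ≈ 10 m/s

a = μg = 0.41 × 9.8 = 4.018 m/s².
v²/(2a) = d ⇒ v = √(2 × 4.018 × 13) = √104.47 = 10.2211 m/s.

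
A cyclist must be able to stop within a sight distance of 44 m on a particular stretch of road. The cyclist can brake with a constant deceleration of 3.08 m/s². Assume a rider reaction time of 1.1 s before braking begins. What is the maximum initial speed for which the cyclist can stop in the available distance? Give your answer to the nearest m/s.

Maximum speed ≈ 13 m/s

Stopping distance: v·t_r + v²/(2a) = 44 with t_r = 1.1 s and a = 3.080 m/s².
So v² + 6.776 v − 271.04 = 0.
Positive root: v = −a·t_r + √((a·t_r)² + 2a·d) = −3.388 + √(11.479 + 271.04) = 13.4203 m/s.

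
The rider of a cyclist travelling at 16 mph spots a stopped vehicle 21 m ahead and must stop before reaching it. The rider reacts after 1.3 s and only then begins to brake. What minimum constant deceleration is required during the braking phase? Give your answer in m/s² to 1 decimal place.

16 mph × 0.44704 = 7.1526 m/s.
Distance covered during reaction = 7.1526 × 1.3 = 9.298 m.
Distance available for braking: 21 − 9.298 = 11.702 m.
v² = 2a·d ⇒ a = v²/(2d) = 7.1526² / (2 × 11.702) = 51.160 / 23.404 = 2.1860 m/s².

Required deceleration ≈ 2.2 m/s²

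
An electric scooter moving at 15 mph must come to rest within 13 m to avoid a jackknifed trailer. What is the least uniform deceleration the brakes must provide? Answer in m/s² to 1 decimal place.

Required deceleration ≈ 1.7 m/s²

15 mph × 0.44704 = 6.7056 m/s.
v² = 2a·d ⇒ a = v²/(2d) = 6.7056² / (2 × 13.000) = 44.965 / 26.000 = 1.7294 m/s².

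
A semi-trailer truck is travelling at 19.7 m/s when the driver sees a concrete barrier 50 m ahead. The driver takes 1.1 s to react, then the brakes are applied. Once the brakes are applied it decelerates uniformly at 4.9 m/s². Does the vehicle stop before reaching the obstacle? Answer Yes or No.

No

Reaction distance = 19.7000 × 1.1 = 21.670 m.
Braking distance = v²/(2a) = 388.090 / 9.800 = 39.601 m.
Total stopping distance = 21.670 + 39.601 = 61.271 m, vs 50 m available — it cannot stop in time and overshoots by 61.271 − 50 = 11.271 m.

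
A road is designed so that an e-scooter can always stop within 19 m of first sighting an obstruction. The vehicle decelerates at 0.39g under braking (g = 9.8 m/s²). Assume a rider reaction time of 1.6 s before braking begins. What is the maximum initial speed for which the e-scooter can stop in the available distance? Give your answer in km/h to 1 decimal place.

a = 0.39 × 9.8 = 3.822 m/s².
Stopping distance: v·t_r + v²/(2a) = 19 with t_r = 1.6 s and a = 3.822 m/s².
So v² + 12.230 v − 145.24 = 0.
Positive root: v = −a·t_r + √((a·t_r)² + 2a·d) = −6.115 + √(37.393 + 145.24) = 7.3992 m/s.
7.3992 m/s × 3.6 = 26.637 km/h.

Maximum speed ≈ 26.6 km/h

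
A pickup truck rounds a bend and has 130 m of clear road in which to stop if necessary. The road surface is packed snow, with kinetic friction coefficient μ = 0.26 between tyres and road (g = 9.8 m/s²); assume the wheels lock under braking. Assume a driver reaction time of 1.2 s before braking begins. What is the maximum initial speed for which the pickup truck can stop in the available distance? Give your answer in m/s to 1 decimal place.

Maximum speed ≈ 22.9 m/s

a = μg = 0.26 × 9.8 = 2.548 m/s².
Stopping distance: v·t_r + v²/(2a) = 130 with t_r = 1.2 s and a = 2.548 m/s².
So v² + 6.115 v − 662.48 = 0.
Positive root: v = −a·t_r + √((a·t_r)² + 2a·d) = −3.058 + √(9.351 + 662.48) = 22.8617 m/s.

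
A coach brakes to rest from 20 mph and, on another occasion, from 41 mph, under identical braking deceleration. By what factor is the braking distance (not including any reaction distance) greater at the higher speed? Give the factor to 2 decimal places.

Braking distance d = v²/(2a), so with a fixed, d ∝ v².
Factor = (41/20)² = 2.0500² = 4.2025.

Factor ≈ 4.20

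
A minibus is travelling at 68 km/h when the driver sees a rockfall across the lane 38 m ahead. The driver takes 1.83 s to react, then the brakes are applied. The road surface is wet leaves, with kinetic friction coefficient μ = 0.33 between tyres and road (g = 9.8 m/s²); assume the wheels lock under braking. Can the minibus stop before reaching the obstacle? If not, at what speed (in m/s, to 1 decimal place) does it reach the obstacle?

No — it strikes the obstacle at 18.3 m/s

68 km/h ÷ 3.6 = 18.8889 m/s.
a = μg = 0.33 × 9.8 = 3.234 m/s².
Reaction distance = 18.8889 × 1.83 = 34.567 m.
Braking distance needed to stop: v²/(2a) = 356.791 / 6.468 = 55.162 m, so total needed = 34.567 + 55.162 = 89.729 m > 38 m — it cannot stop.
Distance remaining when braking begins: 38 − 34.567 = 3.433 m.
v² = v₀² − 2a·d = 356.791 − 2 × 3.234 × 3.433 = 334.586 m²/s².
v = √334.586 = 18.292 m/s.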